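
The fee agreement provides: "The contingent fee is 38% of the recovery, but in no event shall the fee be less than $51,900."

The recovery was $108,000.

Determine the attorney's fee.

$51,900.00

38% of $108,000 = $41,040.00
That is below the $51,900 minimum, so the minimum applies.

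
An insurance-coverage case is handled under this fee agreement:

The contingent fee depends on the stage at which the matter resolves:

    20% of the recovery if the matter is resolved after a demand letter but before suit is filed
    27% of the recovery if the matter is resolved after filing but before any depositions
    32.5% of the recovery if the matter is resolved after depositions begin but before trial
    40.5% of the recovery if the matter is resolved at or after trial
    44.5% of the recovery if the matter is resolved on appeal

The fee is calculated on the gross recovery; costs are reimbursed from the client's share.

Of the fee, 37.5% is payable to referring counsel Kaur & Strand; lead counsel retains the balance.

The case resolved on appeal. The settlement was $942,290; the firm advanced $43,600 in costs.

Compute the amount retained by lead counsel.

$262,074.41

Fee base is the gross recovery, $942,290; costs are reimbursed separately.
The matter resolved on appeal, so the 44.5% rate applies.
$942,290 × 44.5% = $419,319.05
Referral share: 37.5% of $419,319.05 = $157,244.64; lead counsel retains $419,319.05 − $157,244.64 = $262,074.41.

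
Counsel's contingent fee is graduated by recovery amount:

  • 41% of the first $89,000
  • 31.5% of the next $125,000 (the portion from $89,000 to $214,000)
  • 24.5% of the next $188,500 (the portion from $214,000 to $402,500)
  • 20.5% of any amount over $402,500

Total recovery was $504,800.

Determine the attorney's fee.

$143,019.00

First $89,000 at 41% = $36,490.00
Next $125,000 at 31.5% = $39,375.00
Next $188,500 at 24.5% = $46,182.50
Remaining $102,300 at 20.5% = $20,971.50
Fee: $36,490.00 + $39,375.00 + $46,182.50 + $20,971.50 = $143,019.00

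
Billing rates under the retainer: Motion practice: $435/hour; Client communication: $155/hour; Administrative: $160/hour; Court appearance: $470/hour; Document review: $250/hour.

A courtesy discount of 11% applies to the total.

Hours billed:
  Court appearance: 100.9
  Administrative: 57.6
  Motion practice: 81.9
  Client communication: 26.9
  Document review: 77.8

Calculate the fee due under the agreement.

Motion practice: 81.9 × $435 = $35,626.50
Client communication: 26.9 × $155 = $4,169.50
Administrative: 57.6 × $160 = $9,216.00
Court appearance: 100.9 × $470 = $47,423.00
Document review: 77.8 × $250 = $19,450.00
Subtotal: $115,885.00
Less 11% discount: −$12,747.35
Total: $115,885.00 − $12,747.35 = $103,137.65

$103,137.65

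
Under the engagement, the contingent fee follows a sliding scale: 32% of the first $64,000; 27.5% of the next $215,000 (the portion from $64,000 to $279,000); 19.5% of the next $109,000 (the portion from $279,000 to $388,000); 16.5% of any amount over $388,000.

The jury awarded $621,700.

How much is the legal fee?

$139,420.50

First $64,000 at 32% = $20,480.00
Next $215,000 at 27.5% = $59,125.00
Next $109,000 at 19.5% = $21,255.00
Remaining $233,700 at 16.5% = $38,560.50
Fee: $20,480.00 + $59,125.00 + $21,255.00 + $38,560.50 = $139,420.50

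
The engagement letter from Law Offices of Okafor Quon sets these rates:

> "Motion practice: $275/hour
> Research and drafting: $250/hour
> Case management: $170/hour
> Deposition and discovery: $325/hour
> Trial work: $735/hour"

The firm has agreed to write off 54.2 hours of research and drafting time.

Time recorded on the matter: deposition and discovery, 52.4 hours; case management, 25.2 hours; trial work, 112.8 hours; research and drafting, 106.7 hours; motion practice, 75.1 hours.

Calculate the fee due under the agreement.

$137,999.50

Motion practice: 75.1 × $275 = $20,652.50
Research and drafting: 106.7 × $250 = $26,675.00
Case management: 25.2 × $170 = $4,284.00
Deposition and discovery: 52.4 × $325 = $17,030.00
Trial work: 112.8 × $735 = $82,908.00
Subtotal: $151,549.50
Write-off: 54.2 × $250 = $13,550.00
Total: $151,549.50 − $13,550.00 = $137,999.50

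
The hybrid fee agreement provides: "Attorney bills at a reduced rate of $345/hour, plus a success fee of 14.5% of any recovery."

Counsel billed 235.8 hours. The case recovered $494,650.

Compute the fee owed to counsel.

Hourly: 235.8 × $345 = $81,351.00
Success fee: 14.5% of $494,650 = $71,724.25
Total: $81,351.00 + $71,724.25 = $153,075.25

$153,075.25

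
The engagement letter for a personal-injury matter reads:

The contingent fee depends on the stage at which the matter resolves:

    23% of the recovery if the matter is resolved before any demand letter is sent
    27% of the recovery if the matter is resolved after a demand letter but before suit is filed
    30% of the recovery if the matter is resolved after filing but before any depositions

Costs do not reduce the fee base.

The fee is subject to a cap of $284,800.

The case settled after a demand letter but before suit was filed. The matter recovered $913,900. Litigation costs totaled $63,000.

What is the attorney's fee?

$246,753.00

Fee base is the gross recovery, $913,900; costs are reimbursed separately.
The matter settled after a demand letter but before suit was filed, so the 27% rate applies.
$913,900 × 27% = $246,753.00
$246,753.00 is under the $284,800 cap.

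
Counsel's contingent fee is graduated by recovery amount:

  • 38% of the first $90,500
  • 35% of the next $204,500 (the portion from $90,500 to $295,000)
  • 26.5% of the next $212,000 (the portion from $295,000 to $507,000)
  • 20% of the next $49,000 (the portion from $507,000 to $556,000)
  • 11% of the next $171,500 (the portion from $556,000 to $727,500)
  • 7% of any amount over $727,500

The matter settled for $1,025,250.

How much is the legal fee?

$211,652.50

First $90,500 at 38% = $34,390.00
Next $204,500 at 35% = $71,575.00
Next $212,000 at 26.5% = $56,180.00
Next $49,000 at 20% = $9,800.00
Next $171,500 at 11% = $18,865.00
Remaining $297,750 at 7% = $20,842.50
Fee: $34,390.00 + $71,575.00 + $56,180.00 + $9,800.00 + $18,865.00 + $20,842.50 = $211,652.50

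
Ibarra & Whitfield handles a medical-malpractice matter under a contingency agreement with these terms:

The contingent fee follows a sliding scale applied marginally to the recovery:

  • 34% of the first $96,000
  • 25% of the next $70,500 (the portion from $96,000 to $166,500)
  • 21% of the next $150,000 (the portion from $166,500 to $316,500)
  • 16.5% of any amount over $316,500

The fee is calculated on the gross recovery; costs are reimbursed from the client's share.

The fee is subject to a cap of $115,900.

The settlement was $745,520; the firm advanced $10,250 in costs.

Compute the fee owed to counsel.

Fee base is the gross recovery, $745,520; costs are reimbursed separately.
First $96,000 at 34% = $32,640.00
Next $70,500 at 25% = $17,625.00
Next $150,000 at 21% = $31,500.00
Remaining $429,020 at 16.5% = $70,788.30
Fee: $32,640.00 + $17,625.00 + $31,500.00 + $70,788.30 = $152,553.30
$152,553.30 exceeds the $115,900 cap, so the fee is capped at $115,900.00.

$115,900.00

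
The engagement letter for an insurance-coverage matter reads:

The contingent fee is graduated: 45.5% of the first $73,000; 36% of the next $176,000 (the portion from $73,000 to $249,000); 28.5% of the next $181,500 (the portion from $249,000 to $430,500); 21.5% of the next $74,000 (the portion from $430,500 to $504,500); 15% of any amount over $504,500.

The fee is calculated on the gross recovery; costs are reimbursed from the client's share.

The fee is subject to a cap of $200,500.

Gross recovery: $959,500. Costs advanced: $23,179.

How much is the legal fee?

$200,500.00

Fee base is the gross recovery, $959,500; costs are reimbursed separately.
First $73,000 at 45.5% = $33,215.00
Next $176,000 at 36% = $63,360.00
Next $181,500 at 28.5% = $51,727.50
Next $74,000 at 21.5% = $15,910.00
Remaining $455,000 at 15% = $68,250.00
Fee: $33,215.00 + $63,360.00 + $51,727.50 + $15,910.00 + $68,250.00 = $232,462.50
$232,462.50 exceeds the $200,500 cap, so the fee is capped at $200,500.00.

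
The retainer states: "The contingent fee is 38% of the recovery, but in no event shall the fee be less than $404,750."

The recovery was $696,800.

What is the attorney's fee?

38% of $696,800 = $264,784.00
That is below the $404,750 minimum, so the minimum applies.

$404,750.00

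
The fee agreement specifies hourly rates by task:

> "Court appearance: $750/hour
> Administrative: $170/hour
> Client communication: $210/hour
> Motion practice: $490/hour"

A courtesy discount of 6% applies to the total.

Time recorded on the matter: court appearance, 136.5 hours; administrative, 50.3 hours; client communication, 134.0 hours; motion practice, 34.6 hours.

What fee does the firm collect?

Court appearance: 136.5 × $750 = $102,375.00
Administrative: 50.3 × $170 = $8,551.00
Client communication: 134.0 × $210 = $28,140.00
Motion practice: 34.6 × $490 = $16,954.00
Subtotal: $156,020.00
Less 6% discount: −$9,361.20
Total: $156,020.00 − $9,361.20 = $146,658.80

$146,658.80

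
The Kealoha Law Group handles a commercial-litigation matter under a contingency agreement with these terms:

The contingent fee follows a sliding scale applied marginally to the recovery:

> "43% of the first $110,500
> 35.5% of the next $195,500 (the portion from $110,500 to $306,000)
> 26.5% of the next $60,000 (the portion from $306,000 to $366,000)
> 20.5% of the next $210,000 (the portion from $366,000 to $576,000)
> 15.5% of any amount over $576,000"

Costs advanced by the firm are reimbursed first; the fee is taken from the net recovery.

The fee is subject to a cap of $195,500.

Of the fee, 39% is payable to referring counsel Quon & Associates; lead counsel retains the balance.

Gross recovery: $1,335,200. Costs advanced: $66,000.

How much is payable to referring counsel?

$76,245.00

Fee base (net of costs): $1,335,200 − $66,000 = $1,269,200
First $110,500 at 43% = $47,515.00
Next $195,500 at 35.5% = $69,402.50
Next $60,000 at 26.5% = $15,900.00
Next $210,000 at 20.5% = $43,050.00
Remaining $693,200 at 15.5% = $107,446.00
Fee: $47,515.00 + $69,402.50 + $15,900.00 + $43,050.00 + $107,446.00 = $283,313.50
$283,313.50 exceeds the $195,500 cap, so the fee is capped at $195,500.00.
Referral share: 39% of $195,500.00 = $76,245.00; lead counsel retains $195,500.00 − $76,245.00 = $119,255.00.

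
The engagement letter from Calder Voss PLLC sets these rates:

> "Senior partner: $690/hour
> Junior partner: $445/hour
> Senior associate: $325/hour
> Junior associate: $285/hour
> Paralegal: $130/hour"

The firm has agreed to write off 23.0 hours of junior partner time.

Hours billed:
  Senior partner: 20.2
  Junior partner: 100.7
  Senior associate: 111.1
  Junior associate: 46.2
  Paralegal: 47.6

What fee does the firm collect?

Senior partner: 20.2 × $690 = $13,938.00
Junior partner: 100.7 × $445 = $44,811.50
Senior associate: 111.1 × $325 = $36,107.50
Junior associate: 46.2 × $285 = $13,167.00
Paralegal: 47.6 × $130 = $6,188.00
Subtotal: $114,212.00
Write-off: 23.0 × $445 = $10,235.00
Total: $114,212.00 − $10,235.00 = $103,977.00

$103,977.00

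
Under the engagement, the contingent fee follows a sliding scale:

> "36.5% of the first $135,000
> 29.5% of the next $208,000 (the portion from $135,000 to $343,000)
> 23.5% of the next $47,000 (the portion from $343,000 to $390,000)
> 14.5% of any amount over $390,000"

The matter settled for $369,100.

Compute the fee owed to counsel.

First $135,000 at 36.5% = $49,275.00
Next $208,000 at 29.5% = $61,360.00
Remaining $26,100 at 23.5% = $6,133.50
Fee: $49,275.00 + $61,360.00 + $6,133.50 = $116,768.50

$116,768.50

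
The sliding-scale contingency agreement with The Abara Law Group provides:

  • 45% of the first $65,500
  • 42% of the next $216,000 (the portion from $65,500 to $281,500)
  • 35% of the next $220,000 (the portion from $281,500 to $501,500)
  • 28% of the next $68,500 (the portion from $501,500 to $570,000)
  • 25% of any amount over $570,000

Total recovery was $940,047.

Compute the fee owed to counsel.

First $65,500 at 45% = $29,475.00
Next $216,000 at 42% = $90,720.00
Next $220,000 at 35% = $77,000.00
Next $68,500 at 28% = $19,180.00
Remaining $370,047 at 25% = $92,511.75
Fee: $29,475.00 + $90,720.00 + $77,000.00 + $19,180.00 + $92,511.75 = $308,886.75

$308,886.75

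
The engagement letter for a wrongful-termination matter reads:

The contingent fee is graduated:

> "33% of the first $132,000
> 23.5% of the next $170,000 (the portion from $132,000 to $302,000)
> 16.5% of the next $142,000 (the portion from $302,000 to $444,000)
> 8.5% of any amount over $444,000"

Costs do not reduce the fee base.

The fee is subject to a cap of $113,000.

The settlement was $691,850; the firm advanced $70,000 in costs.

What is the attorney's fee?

$113,000.00

Fee base is the gross recovery, $691,850; costs are reimbursed separately.
First $132,000 at 33% = $43,560.00
Next $170,000 at 23.5% = $39,950.00
Next $142,000 at 16.5% = $23,430.00
Remaining $247,850 at 8.5% = $21,067.25
Fee: $43,560.00 + $39,950.00 + $23,430.00 + $21,067.25 = $128,007.25
$128,007.25 exceeds the $113,000 cap, so the fee is capped at $113,000.00.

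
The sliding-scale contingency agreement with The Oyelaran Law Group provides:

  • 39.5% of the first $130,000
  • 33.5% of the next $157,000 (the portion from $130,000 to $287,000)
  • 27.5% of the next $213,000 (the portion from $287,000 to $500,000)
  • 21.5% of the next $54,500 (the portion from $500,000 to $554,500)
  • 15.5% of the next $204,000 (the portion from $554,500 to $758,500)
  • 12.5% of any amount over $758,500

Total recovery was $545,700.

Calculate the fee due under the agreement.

$172,345.50

First $130,000 at 39.5% = $51,350.00
Next $157,000 at 33.5% = $52,595.00
Next $213,000 at 27.5% = $58,575.00
Remaining $45,700 at 21.5% = $9,825.50
Fee: $51,350.00 + $52,595.00 + $58,575.00 + $9,825.50 = $172,345.50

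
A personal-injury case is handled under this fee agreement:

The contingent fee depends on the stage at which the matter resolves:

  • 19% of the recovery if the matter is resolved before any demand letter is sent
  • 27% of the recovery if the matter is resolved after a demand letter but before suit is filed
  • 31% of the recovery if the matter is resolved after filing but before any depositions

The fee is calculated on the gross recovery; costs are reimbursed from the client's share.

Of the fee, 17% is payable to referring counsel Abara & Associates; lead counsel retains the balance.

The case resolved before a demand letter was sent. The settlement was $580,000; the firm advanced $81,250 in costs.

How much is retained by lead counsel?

$91,466.00

Fee base is the gross recovery, $580,000; costs are reimbursed separately.
The matter resolved before a demand letter was sent, so the 19% rate applies.
$580,000 × 19% = $110,200.00
Referral share: 17% of $110,200.00 = $18,734.00; lead counsel retains $110,200.00 − $18,734.00 = $91,466.00.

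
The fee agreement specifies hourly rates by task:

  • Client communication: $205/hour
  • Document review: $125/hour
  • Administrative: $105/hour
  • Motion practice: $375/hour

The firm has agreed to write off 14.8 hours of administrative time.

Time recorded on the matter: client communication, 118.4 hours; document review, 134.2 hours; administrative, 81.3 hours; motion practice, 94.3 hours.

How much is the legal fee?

Client communication: 118.4 × $205 = $24,272.00
Document review: 134.2 × $125 = $16,775.00
Administrative: 81.3 × $105 = $8,536.50
Motion practice: 94.3 × $375 = $35,362.50
Subtotal: $84,946.00
Write-off: 14.8 × $105 = $1,554.00
Total: $84,946.00 − $1,554.00 = $83,392.00

$83,392.00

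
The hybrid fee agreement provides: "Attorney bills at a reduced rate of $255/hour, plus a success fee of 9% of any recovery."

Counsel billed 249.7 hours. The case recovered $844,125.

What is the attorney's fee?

$139,644.75

Hourly: 249.7 × $255 = $63,673.50
Success fee: 9% of $844,125 = $75,971.25
Total: $63,673.50 + $75,971.25 = $139,644.75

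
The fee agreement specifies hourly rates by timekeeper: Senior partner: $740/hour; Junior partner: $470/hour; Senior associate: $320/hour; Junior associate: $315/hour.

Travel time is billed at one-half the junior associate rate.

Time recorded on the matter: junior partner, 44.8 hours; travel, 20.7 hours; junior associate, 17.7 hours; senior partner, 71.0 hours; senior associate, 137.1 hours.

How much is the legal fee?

Senior partner: 71.0 × $740 = $52,540.00
Junior partner: 44.8 × $470 = $21,056.00
Senior associate: 137.1 × $320 = $43,872.00
Junior associate: 17.7 × $315 = $5,575.50
Subtotal: $52,540.00 + $21,056.00 + $43,872.00 + $5,575.50 = $123,043.50
Travel: 20.7 × ($315 ÷ 2) = 20.7 × $157.50 = $3,260.25
Total: $123,043.50 + $3,260.25 = $126,303.75

$126,303.75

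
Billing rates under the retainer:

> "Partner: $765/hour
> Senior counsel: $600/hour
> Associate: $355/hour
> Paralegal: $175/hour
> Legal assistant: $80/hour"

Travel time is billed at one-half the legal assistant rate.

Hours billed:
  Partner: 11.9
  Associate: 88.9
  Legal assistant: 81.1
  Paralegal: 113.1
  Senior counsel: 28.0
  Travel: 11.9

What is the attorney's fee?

Partner: 11.9 × $765 = $9,103.50
Senior counsel: 28.0 × $600 = $16,800.00
Associate: 88.9 × $355 = $31,559.50
Paralegal: 113.1 × $175 = $19,792.50
Legal assistant: 81.1 × $80 = $6,488.00
Subtotal: $9,103.50 + $16,800.00 + $31,559.50 + $19,792.50 + $6,488.00 = $83,743.50
Travel: 11.9 × ($80 ÷ 2) = 11.9 × $40.00 = $476.00
Total: $83,743.50 + $476.00 = $84,219.50

$84,219.50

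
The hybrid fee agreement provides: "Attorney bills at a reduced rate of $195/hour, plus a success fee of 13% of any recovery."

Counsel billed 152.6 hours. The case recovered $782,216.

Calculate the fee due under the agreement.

Hourly: 152.6 × $195 = $29,757.00
Success fee: 13% of $782,216 = $101,688.08
Total: $29,757.00 + $101,688.08 = $131,445.08

$131,445.08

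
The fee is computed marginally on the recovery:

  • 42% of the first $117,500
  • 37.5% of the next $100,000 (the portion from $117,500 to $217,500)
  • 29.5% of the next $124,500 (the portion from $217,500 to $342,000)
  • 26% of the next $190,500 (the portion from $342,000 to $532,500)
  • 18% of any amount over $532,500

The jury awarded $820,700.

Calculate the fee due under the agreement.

First $117,500 at 42% = $49,350.00
Next $100,000 at 37.5% = $37,500.00
Next $124,500 at 29.5% = $36,727.50
Next $190,500 at 26% = $49,530.00
Remaining $288,200 at 18% = $51,876.00
Fee: $49,350.00 + $37,500.00 + $36,727.50 + $49,530.00 + $51,876.00 = $224,983.50

$224,983.50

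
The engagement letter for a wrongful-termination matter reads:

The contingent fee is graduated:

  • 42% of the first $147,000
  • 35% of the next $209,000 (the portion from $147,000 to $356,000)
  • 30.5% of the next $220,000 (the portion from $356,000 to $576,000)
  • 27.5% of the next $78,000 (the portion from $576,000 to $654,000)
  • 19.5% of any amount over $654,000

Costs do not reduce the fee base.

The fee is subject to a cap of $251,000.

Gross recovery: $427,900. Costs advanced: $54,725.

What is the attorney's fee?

$156,819.50

Fee base is the gross recovery, $427,900; costs are reimbursed separately.
First $147,000 at 42% = $61,740.00
Next $209,000 at 35% = $73,150.00
Remaining $71,900 at 30.5% = $21,929.50
Fee: $61,740.00 + $73,150.00 + $21,929.50 = $156,819.50
$156,819.50 is under the $251,000 cap.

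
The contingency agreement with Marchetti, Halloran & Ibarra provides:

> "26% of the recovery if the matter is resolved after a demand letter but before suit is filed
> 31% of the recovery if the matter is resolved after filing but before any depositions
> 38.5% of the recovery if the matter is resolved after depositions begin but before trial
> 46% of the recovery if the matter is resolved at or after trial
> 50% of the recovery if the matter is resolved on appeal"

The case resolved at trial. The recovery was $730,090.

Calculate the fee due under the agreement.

$335,841.40

The matter resolved at trial, so the 46% rate applies.
$730,090 × 46% = $335,841.40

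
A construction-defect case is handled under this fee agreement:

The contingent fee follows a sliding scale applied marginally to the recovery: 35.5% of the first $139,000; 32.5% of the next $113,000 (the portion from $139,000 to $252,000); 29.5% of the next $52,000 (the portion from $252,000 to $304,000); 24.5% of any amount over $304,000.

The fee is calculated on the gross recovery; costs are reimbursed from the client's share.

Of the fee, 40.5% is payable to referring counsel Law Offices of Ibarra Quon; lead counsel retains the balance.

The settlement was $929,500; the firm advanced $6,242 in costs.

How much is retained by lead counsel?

$151,521.21

Fee base is the gross recovery, $929,500; costs are reimbursed separately.
First $139,000 at 35.5% = $49,345.00
Next $113,000 at 32.5% = $36,725.00
Next $52,000 at 29.5% = $15,340.00
Remaining $625,500 at 24.5% = $153,247.50
Fee: $49,345.00 + $36,725.00 + $15,340.00 + $153,247.50 = $254,657.50
Referral share: 40.5% of $254,657.50 = $103,136.29; lead counsel retains $254,657.50 − $103,136.29 = $151,521.21.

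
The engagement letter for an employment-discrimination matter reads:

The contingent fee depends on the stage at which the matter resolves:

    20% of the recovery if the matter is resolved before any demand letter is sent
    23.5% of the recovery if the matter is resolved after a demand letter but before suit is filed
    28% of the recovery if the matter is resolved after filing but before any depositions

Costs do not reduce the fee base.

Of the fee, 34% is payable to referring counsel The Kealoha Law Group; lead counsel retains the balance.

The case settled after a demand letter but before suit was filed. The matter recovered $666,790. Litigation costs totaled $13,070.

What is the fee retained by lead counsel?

$103,419.13

Fee base is the gross recovery, $666,790; costs are reimbursed separately.
The matter settled after a demand letter but before suit was filed, so the 23.5% rate applies.
$666,790 × 23.5% = $156,695.65
Referral share: 34% of $156,695.65 = $53,276.52; lead counsel retains $156,695.65 − $53,276.52 = $103,419.13.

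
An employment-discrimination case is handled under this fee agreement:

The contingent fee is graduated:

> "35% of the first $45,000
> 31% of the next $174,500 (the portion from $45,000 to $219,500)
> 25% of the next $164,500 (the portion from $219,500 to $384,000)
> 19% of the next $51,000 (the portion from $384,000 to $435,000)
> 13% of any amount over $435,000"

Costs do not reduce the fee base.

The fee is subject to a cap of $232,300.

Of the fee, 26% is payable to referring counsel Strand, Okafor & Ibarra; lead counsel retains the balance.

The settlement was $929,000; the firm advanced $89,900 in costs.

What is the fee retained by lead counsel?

Fee base is the gross recovery, $929,000; costs are reimbursed separately.
First $45,000 at 35% = $15,750.00
Next $174,500 at 31% = $54,095.00
Next $164,500 at 25% = $41,125.00
Next $51,000 at 19% = $9,690.00
Remaining $494,000 at 13% = $64,220.00
Fee: $15,750.00 + $54,095.00 + $41,125.00 + $9,690.00 + $64,220.00 = $184,880.00
$184,880.00 is under the $232,300 cap.
Referral share: 26% of $184,880.00 = $48,068.80; lead counsel retains $184,880.00 − $48,068.80 = $136,811.20.

$136,811.20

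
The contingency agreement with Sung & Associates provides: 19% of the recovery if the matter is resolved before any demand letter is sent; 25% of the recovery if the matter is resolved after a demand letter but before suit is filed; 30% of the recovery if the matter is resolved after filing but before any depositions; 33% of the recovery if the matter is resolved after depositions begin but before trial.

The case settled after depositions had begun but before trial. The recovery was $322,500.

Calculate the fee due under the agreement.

$106,425.00

The matter settled after depositions had begun but before trial, so the 33% rate applies.
$322,500 × 33% = $106,425.00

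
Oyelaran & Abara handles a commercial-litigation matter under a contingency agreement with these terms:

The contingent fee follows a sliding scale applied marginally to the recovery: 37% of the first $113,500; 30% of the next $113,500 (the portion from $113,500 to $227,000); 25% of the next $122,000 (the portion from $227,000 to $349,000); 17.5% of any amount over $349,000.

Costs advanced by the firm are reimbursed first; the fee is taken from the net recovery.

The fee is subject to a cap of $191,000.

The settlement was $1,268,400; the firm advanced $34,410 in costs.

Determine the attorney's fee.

$191,000.00

Fee base (net of costs): $1,268,400 − $34,410 = $1,233,990
First $113,500 at 37% = $41,995.00
Next $113,500 at 30% = $34,050.00
Next $122,000 at 25% = $30,500.00
Remaining $884,990 at 17.5% = $154,873.25
Fee: $41,995.00 + $34,050.00 + $30,500.00 + $154,873.25 = $261,418.25
$261,418.25 exceeds the $191,000 cap, so the fee is capped at $191,000.00.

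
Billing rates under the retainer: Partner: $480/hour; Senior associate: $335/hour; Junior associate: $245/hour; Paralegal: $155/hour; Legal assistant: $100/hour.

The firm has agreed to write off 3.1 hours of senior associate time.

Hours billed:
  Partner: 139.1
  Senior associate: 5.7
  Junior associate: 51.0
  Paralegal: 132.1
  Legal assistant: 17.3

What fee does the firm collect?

$102,339.50

Partner: 139.1 × $480 = $66,768.00
Senior associate: 5.7 × $335 = $1,909.50
Junior associate: 51.0 × $245 = $12,495.00
Paralegal: 132.1 × $155 = $20,475.50
Legal assistant: 17.3 × $100 = $1,730.00
Subtotal: $103,378.00
Write-off: 3.1 × $335 = $1,038.50
Total: $103,378.00 − $1,038.50 = $102,339.50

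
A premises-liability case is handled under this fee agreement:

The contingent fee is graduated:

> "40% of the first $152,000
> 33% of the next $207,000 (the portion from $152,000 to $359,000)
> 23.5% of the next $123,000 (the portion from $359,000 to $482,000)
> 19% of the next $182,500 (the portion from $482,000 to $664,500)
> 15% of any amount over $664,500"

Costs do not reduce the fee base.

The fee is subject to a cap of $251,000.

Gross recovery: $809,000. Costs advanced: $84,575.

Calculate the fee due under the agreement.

Fee base is the gross recovery, $809,000; costs are reimbursed separately.
First $152,000 at 40% = $60,800.00
Next $207,000 at 33% = $68,310.00
Next $123,000 at 23.5% = $28,905.00
Next $182,500 at 19% = $34,675.00
Remaining $144,500 at 15% = $21,675.00
Fee: $60,800.00 + $68,310.00 + $28,905.00 + $34,675.00 + $21,675.00 = $214,365.00
$214,365.00 is under the $251,000 cap.

$214,365.00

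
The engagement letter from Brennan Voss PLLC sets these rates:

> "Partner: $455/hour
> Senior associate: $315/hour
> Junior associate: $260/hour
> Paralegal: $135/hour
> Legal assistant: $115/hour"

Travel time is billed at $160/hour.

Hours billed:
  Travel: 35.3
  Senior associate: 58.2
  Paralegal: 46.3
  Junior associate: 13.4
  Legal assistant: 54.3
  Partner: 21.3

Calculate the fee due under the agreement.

Partner: 21.3 × $455 = $9,691.50
Senior associate: 58.2 × $315 = $18,333.00
Junior associate: 13.4 × $260 = $3,484.00
Paralegal: 46.3 × $135 = $6,250.50
Legal assistant: 54.3 × $115 = $6,244.50
Subtotal: $9,691.50 + $18,333.00 + $3,484.00 + $6,250.50 + $6,244.50 = $44,003.50
Travel: 35.3 × $160 = $5,648.00
Total: $44,003.50 + $5,648.00 = $49,651.50

$49,651.50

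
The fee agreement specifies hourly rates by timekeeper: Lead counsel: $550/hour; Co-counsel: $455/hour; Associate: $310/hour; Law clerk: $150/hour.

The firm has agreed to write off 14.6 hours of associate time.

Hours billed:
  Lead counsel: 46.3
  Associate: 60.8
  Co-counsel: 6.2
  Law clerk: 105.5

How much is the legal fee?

Lead counsel: 46.3 × $550 = $25,465.00
Co-counsel: 6.2 × $455 = $2,821.00
Associate: 60.8 × $310 = $18,848.00
Law clerk: 105.5 × $150 = $15,825.00
Subtotal: $62,959.00
Write-off: 14.6 × $310 = $4,526.00
Total: $62,959.00 − $4,526.00 = $58,433.00

$58,433.00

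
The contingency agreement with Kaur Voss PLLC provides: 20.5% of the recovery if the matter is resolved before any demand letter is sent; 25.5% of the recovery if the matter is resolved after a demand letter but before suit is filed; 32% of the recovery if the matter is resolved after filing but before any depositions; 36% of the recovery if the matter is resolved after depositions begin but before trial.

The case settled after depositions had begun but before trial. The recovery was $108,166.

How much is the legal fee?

The matter settled after depositions had begun but before trial, so the 36% rate applies.
$108,166 × 36% = $38,939.76

$38,939.76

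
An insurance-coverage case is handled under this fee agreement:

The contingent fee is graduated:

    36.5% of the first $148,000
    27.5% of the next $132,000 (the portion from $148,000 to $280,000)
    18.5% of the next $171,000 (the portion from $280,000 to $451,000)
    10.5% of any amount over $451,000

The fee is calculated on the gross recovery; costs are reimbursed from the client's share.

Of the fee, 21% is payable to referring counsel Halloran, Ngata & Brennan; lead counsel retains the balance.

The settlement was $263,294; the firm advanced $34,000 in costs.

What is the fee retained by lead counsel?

Fee base is the gross recovery, $263,294; costs are reimbursed separately.
First $148,000 at 36.5% = $54,020.00
Remaining $115,294 at 27.5% = $31,705.85
Fee: $54,020.00 + $31,705.85 = $85,725.85
Referral share: 21% of $85,725.85 = $18,002.43; lead counsel retains $85,725.85 − $18,002.43 = $67,723.42.

$67,723.42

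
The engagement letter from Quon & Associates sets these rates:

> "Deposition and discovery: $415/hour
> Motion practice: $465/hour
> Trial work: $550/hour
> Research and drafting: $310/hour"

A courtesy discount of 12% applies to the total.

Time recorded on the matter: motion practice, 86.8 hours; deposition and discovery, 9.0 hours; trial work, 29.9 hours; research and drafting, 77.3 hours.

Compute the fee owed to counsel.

Deposition and discovery: 9.0 × $415 = $3,735.00
Motion practice: 86.8 × $465 = $40,362.00
Trial work: 29.9 × $550 = $16,445.00
Research and drafting: 77.3 × $310 = $23,963.00
Subtotal: $84,505.00
Less 12% discount: −$10,140.60
Total: $84,505.00 − $10,140.60 = $74,364.40

$74,364.40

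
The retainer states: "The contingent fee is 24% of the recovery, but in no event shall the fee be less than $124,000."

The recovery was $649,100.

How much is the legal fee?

24% of $649,100 = $155,784.00
That exceeds the $124,000 minimum.

$155,784.00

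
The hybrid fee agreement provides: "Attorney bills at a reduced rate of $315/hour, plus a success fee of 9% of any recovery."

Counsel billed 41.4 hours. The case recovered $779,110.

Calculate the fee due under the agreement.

Hourly: 41.4 × $315 = $13,041.00
Success fee: 9% of $779,110 = $70,119.90
Total: $13,041.00 + $70,119.90 = $83,160.90

$83,160.90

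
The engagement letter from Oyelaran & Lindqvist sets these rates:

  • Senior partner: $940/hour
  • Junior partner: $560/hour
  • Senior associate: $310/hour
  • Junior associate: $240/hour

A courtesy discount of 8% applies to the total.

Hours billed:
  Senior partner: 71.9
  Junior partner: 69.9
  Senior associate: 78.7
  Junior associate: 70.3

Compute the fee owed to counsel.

$136,159.08

Senior partner: 71.9 × $940 = $67,586.00
Junior partner: 69.9 × $560 = $39,144.00
Senior associate: 78.7 × $310 = $24,397.00
Junior associate: 70.3 × $240 = $16,872.00
Subtotal: $147,999.00
Less 8% discount: −$11,839.92
Total: $147,999.00 − $11,839.92 = $136,159.08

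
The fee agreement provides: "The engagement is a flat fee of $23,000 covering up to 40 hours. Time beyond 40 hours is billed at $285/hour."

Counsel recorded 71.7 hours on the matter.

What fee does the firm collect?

$32,034.50

Flat fee: $23,000.00
Excess hours: 71.7 − 40 = 31.7
Overrun: 31.7 × $285 = $9,034.50
Total: $23,000.00 + $9,034.50 = $32,034.50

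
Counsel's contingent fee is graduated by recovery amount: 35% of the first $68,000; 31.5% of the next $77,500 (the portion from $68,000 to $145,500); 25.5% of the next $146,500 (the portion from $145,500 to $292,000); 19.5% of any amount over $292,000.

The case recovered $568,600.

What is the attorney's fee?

First $68,000 at 35% = $23,800.00
Next $77,500 at 31.5% = $24,412.50
Next $146,500 at 25.5% = $37,357.50
Remaining $276,600 at 19.5% = $53,937.00
Fee: $23,800.00 + $24,412.50 + $37,357.50 + $53,937.00 = $139,507.00

$139,507.00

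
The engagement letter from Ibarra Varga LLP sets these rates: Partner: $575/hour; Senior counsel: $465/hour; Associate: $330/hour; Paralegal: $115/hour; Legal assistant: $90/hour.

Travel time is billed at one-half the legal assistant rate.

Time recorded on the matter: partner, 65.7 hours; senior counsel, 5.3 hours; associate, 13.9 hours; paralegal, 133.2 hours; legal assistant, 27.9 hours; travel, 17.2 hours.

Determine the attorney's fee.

$63,432.00

Partner: 65.7 × $575 = $37,777.50
Senior counsel: 5.3 × $465 = $2,464.50
Associate: 13.9 × $330 = $4,587.00
Paralegal: 133.2 × $115 = $15,318.00
Legal assistant: 27.9 × $90 = $2,511.00
Subtotal: $37,777.50 + $2,464.50 + $4,587.00 + $15,318.00 + $2,511.00 = $62,658.00
Travel: 17.2 × ($90 ÷ 2) = 17.2 × $45.00 = $774.00
Total: $62,658.00 + $774.00 = $63,432.00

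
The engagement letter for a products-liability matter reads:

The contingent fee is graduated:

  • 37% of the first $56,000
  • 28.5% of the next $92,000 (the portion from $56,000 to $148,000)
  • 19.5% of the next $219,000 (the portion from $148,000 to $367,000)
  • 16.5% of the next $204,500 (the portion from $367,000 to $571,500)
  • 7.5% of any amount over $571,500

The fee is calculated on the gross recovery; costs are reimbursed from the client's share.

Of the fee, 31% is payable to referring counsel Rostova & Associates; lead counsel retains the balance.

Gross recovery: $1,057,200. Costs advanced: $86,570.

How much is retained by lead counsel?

$110,272.35

Fee base is the gross recovery, $1,057,200; costs are reimbursed separately.
First $56,000 at 37% = $20,720.00
Next $92,000 at 28.5% = $26,220.00
Next $219,000 at 19.5% = $42,705.00
Next $204,500 at 16.5% = $33,742.50
Remaining $485,700 at 7.5% = $36,427.50
Fee: $20,720.00 + $26,220.00 + $42,705.00 + $33,742.50 + $36,427.50 = $159,815.00
Referral share: 31% of $159,815.00 = $49,542.65; lead counsel retains $159,815.00 − $49,542.65 = $110,272.35.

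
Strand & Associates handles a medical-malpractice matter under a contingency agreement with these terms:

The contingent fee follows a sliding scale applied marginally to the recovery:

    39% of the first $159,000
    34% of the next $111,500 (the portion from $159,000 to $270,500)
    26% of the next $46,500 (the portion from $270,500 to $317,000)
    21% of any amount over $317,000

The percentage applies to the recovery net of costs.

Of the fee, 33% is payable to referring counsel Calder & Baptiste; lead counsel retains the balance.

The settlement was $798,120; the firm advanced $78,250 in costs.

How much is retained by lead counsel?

$131,730.51

Fee base (net of costs): $798,120 − $78,250 = $719,870
First $159,000 at 39% = $62,010.00
Next $111,500 at 34% = $37,910.00
Next $46,500 at 26% = $12,090.00
Remaining $402,870 at 21% = $84,602.70
Fee: $62,010.00 + $37,910.00 + $12,090.00 + $84,602.70 = $196,612.70
Referral share: 33% of $196,612.70 = $64,882.19; lead counsel retains $196,612.70 − $64,882.19 = $131,730.51.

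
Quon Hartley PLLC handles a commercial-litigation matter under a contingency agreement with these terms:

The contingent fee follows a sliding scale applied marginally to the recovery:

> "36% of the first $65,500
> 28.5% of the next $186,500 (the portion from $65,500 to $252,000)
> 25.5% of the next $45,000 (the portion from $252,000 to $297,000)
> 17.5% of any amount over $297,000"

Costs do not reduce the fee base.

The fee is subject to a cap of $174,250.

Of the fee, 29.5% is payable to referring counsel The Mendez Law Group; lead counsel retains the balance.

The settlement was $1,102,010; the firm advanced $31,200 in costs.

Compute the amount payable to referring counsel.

$51,403.75

Fee base is the gross recovery, $1,102,010; costs are reimbursed separately.
First $65,500 at 36% = $23,580.00
Next $186,500 at 28.5% = $53,152.50
Next $45,000 at 25.5% = $11,475.00
Remaining $805,010 at 17.5% = $140,876.75
Fee: $23,580.00 + $53,152.50 + $11,475.00 + $140,876.75 = $229,084.25
$229,084.25 exceeds the $174,250 cap, so the fee is capped at $174,250.00.
Referral share: 29.5% of $174,250.00 = $51,403.75; lead counsel retains $174,250.00 − $51,403.75 = $122,846.25.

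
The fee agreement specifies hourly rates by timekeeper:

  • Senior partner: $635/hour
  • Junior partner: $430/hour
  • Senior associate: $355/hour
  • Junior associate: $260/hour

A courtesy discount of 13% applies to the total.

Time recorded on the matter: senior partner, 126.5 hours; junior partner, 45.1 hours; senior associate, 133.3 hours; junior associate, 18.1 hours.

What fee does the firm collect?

$132,020.76

Senior partner: 126.5 × $635 = $80,327.50
Junior partner: 45.1 × $430 = $19,393.00
Senior associate: 133.3 × $355 = $47,321.50
Junior associate: 18.1 × $260 = $4,706.00
Subtotal: $151,748.00
Less 13% discount: −$19,727.24
Total: $151,748.00 − $19,727.24 = $132,020.76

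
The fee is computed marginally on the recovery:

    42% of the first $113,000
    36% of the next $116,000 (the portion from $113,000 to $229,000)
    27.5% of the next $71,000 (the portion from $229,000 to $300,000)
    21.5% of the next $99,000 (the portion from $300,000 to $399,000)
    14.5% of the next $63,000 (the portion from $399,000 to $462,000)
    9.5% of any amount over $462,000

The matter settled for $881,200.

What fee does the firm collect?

First $113,000 at 42% = $47,460.00
Next $116,000 at 36% = $41,760.00
Next $71,000 at 27.5% = $19,525.00
Next $99,000 at 21.5% = $21,285.00
Next $63,000 at 14.5% = $9,135.00
Remaining $419,200 at 9.5% = $39,824.00
Fee: $47,460.00 + $41,760.00 + $19,525.00 + $21,285.00 + $9,135.00 + $39,824.00 = $178,989.00

$178,989.00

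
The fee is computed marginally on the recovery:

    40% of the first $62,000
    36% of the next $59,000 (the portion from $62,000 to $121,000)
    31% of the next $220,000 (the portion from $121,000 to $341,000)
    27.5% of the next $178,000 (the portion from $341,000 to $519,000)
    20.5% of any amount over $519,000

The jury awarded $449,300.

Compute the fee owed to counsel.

$144,022.50

First $62,000 at 40% = $24,800.00
Next $59,000 at 36% = $21,240.00
Next $220,000 at 31% = $68,200.00
Remaining $108,300 at 27.5% = $29,782.50
Fee: $24,800.00 + $21,240.00 + $68,200.00 + $29,782.50 = $144,022.50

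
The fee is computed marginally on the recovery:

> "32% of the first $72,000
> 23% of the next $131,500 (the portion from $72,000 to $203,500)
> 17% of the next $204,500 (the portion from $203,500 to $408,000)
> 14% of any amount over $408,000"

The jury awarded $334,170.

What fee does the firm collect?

$75,498.90

First $72,000 at 32% = $23,040.00
Next $131,500 at 23% = $30,245.00
Remaining $130,670 at 17% = $22,213.90
Fee: $23,040.00 + $30,245.00 + $22,213.90 = $75,498.90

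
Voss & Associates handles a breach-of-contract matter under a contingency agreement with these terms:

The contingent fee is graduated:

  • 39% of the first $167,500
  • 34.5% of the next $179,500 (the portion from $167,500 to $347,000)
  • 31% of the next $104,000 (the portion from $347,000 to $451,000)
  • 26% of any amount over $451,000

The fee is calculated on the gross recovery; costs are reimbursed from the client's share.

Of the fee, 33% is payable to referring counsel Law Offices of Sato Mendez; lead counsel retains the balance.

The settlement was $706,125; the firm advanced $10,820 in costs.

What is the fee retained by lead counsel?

$151,302.75

Fee base is the gross recovery, $706,125; costs are reimbursed separately.
First $167,500 at 39% = $65,325.00
Next $179,500 at 34.5% = $61,927.50
Next $104,000 at 31% = $32,240.00
Remaining $255,125 at 26% = $66,332.50
Fee: $65,325.00 + $61,927.50 + $32,240.00 + $66,332.50 = $225,825.00
Referral share: 33% of $225,825.00 = $74,522.25; lead counsel retains $225,825.00 − $74,522.25 = $151,302.75.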